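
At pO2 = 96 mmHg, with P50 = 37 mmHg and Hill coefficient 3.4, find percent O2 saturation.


Y = pO2^n / (P50^n + pO2^n)
Y = 96^3.4 / (37^3.4 + 96^3.4)
Y = 96.24%

96.24%


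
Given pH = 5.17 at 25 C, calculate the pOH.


pOH = 14 - pH
pOH = 14 - 5.17
pOH = 8.83

8.83


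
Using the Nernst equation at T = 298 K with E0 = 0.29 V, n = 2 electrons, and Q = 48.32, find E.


E = E0 - (RT/nF) * ln(Q)
E = 0.29 - (8.314 * 298 / (2 * 96485)) * ln(48.32)
E = 0.2402 V

0.2402 V


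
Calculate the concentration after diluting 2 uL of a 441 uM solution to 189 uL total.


C2 = C1 * V1 / V2
C2 = 441 * 2 / 189
C2 = 4.6667 uM

4.6667 uM


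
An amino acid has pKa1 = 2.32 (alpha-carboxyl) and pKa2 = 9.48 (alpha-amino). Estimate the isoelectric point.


pI = (pKa1 + pKa2) / 2
pI = (2.32 + 9.48) / 2
pI = 5.9

5.9


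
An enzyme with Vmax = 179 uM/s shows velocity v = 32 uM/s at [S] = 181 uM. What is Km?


Km = [S] * (Vmax - v) / v
Km = 181 * (179 - 32) / 32
Km = 831.4688 uM

831.4688 uM


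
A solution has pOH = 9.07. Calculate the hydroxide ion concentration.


[OH-] = 10^(-pOH)
[OH-] = 10^(-9.07)
[OH-] = 8.511e-10 M

8.511e-10 M


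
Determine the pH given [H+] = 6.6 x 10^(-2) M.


pH = -log10([H+])
pH = -log10(6.6 x 10^(-2))
pH = 1.1805

1.1805


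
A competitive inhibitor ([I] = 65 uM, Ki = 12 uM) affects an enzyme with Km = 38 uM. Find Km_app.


Km_app = Km * (1 + [I]/Ki)
Km_app = 38 * (1 + 65/12)
Km_app = 243.8333 uM

243.8333 uM


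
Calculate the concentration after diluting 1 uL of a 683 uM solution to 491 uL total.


C2 = C1 * V1 / V2
C2 = 683 * 1 / 491
C2 = 1.391 uM

1.391 uM


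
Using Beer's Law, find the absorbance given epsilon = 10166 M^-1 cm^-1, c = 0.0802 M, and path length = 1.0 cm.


A = epsilon * c * l
A = 10166 * 0.0802 * 1.0
A = 815.3132

815.3132


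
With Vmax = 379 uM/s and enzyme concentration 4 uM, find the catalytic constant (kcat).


kcat = Vmax / [E]t
kcat = 379 / 4
kcat = 94.75 s^-1

94.75 s^-1


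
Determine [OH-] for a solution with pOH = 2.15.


[OH-] = 10^(-pOH)
[OH-] = 10^(-2.15)
[OH-] = 0.0071 M

0.0071 M


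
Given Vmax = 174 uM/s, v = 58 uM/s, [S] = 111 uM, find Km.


Km = [S] * (Vmax - v) / v
Km = 111 * (174 - 58) / 58
Km = 222.0 uM

222.0 uM


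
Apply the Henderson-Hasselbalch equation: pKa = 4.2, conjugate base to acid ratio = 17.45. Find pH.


pH = pKa + log10([A-]/[HA])
pH = 4.2 + log10(17.45)
pH = 5.4418

5.4418


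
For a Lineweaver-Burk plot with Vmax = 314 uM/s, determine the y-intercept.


y-intercept = 1/Vmax
= 1/314
= 0.0032 s/uM

0.0032 s/uM


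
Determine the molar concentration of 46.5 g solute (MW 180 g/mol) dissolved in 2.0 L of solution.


C = (mass / MW) / volume
C = (46.5 / 180) / 2.0
C = 0.1292 M

0.1292 M


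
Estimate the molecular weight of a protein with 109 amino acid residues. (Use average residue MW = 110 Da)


MW = n_residues * 110 Da
MW = 109 * 110
MW = 11990 Da

11990 Da


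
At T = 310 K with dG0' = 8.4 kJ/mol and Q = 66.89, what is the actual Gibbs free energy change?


dG = dG0' + RT * ln(Q) / 1000
dG = 8.4 + 8.314 * 310 * ln(66.89) / 1000
dG = 19.2327 kJ/mol

19.2327 kJ/mol


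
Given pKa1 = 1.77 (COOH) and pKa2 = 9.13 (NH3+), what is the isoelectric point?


pI = (pKa1 + pKa2) / 2
pI = (1.77 + 9.13) / 2
pI = 5.45

5.45


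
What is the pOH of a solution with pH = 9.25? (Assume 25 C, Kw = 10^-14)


pOH = 14 - pH
pOH = 14 - 9.25
pOH = 4.75

4.75


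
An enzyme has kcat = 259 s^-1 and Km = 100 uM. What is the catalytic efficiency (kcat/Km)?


Catalytic efficiency = kcat / Km
= 259 / 100
= 2.59 uM^-1*s^-1

2.59 uM^-1*s^-1


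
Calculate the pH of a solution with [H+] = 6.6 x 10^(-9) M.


pH = -log10([H+])
pH = -log10(6.6 x 10^(-9))
pH = 8.1805

8.1805


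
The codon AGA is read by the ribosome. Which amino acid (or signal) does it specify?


Standard genetic code lookup.
Codon AGA -> Arg

Arg


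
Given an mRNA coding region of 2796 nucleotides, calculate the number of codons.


codons = nucleotides / 3
codons = 2796 / 3 = 932

932


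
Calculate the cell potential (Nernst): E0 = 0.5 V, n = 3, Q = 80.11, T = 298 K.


E = E0 - (RT/nF) * ln(Q)
E = 0.5 - (8.314 * 298 / (3 * 96485)) * ln(80.11)
E = 0.4625 V

0.4625 V


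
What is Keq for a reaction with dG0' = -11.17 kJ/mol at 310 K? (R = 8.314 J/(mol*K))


Keq = exp(-dG0 * 1000 / (R * T))
Keq = exp(-(-11.17) * 1000 / (8.314 * 310))
Keq = 76.243

76.243


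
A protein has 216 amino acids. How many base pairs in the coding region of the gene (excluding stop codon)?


Each amino acid = 1 codon = 3 bp
bp = 216 * 3 = 648 bp

648 bp


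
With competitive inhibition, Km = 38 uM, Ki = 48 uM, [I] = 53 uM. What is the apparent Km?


Km_app = Km * (1 + [I]/Ki)
Km_app = 38 * (1 + 53/48)
Km_app = 79.9583 uM

79.9583 uM


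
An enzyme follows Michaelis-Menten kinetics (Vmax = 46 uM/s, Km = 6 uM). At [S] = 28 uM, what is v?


v = Vmax * [S] / (Km + [S])
v = 46 * 28 / (6 + 28)
v = 37.8824 uM/s

37.8824 uM/s


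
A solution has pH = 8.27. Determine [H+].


[H+] = 10^(-pH)
[H+] = 10^(-8.27)
[H+] = 5.370e-09 M

5.370e-09 M


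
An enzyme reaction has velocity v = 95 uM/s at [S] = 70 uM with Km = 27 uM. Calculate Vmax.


Vmax = v * (Km + [S]) / [S]
Vmax = 95 * (27 + 70) / 70
Vmax = 131.6429 uM/s

131.6429 uM/s


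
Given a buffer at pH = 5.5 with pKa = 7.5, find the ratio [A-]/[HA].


[A-]/[HA] = 10^(pH - pKa)
= 10^(5.5 - 7.5)
= 0.01

0.01


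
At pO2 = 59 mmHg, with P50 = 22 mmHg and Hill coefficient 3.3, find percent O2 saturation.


Y = pO2^n / (P50^n + pO2^n)
Y = 59^3.3 / (22^3.3 + 59^3.3)
Y = 96.29%

96.29%


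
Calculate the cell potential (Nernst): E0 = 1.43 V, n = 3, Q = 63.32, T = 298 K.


E = E0 - (RT/nF) * ln(Q)
E = 1.43 - (8.314 * 298 / (3 * 96485)) * ln(63.32)
E = 1.3945 V

1.3945 V


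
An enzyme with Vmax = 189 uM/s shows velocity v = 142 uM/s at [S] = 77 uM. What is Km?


Km = [S] * (Vmax - v) / v
Km = 77 * (189 - 142) / 142
Km = 25.4859 uM

25.4859 uM


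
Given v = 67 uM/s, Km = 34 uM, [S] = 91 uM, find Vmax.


Vmax = v * (Km + [S]) / [S]
Vmax = 67 * (34 + 91) / 91
Vmax = 92.033 uM/s

92.033 uM/s


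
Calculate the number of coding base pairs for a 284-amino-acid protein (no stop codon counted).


Each amino acid = 1 codon = 3 bp
bp = 284 * 3 = 852 bp

852 bp


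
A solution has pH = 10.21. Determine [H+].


[H+] = 10^(-pH)
[H+] = 10^(-10.21)
[H+] = 6.166e-11 M

6.166e-11 M


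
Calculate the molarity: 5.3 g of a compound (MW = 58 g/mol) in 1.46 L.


C = (mass / MW) / volume
C = (5.3 / 58) / 1.46
C = 0.0626 M

0.0626 M


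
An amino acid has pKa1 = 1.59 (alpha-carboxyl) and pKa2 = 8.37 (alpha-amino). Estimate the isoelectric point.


pI = (pKa1 + pKa2) / 2
pI = (1.59 + 8.37) / 2
pI = 4.98

4.98


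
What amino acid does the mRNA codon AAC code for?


Standard genetic code lookup.
Codon AAC -> Asn

Asn


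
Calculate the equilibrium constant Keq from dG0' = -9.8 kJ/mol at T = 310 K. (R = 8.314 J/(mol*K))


Keq = exp(-dG0 * 1000 / (R * T))
Keq = exp(-(-9.8) * 1000 / (8.314 * 310))
Keq = 44.8072

44.8072


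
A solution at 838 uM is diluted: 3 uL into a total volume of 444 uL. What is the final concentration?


C2 = C1 * V1 / V2
C2 = 838 * 3 / 444
C2 = 5.6622 uM

5.6622 uM


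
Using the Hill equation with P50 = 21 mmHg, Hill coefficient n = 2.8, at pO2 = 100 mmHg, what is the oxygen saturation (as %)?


Y = pO2^n / (P50^n + pO2^n)
Y = 100^2.8 / (21^2.8 + 100^2.8)
Y = 98.75%

98.75%


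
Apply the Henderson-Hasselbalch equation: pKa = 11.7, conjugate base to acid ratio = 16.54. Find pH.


pH = pKa + log10([A-]/[HA])
pH = 11.7 + log10(16.54)
pH = 12.9185

12.9185


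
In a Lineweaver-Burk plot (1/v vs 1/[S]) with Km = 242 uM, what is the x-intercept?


x-intercept = -1/Km
= -1/242
= -0.0041 1/uM

-0.0041 1/uM


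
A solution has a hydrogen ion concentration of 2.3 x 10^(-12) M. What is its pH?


pH = -log10([H+])
pH = -log10(2.3 x 10^(-12))
pH = 11.6383

11.6383


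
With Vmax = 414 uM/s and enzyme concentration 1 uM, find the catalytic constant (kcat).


kcat = Vmax / [E]t
kcat = 414 / 1
kcat = 414.0 s^-1

414.0 s^-1


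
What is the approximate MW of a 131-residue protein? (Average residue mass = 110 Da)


MW = n_residues * 110 Da
MW = 131 * 110
MW = 14410 Da

14410 Da


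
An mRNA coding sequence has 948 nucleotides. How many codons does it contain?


codons = nucleotides / 3
codons = 948 / 3 = 316

316


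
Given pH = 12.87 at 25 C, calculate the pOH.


pOH = 14 - pH
pOH = 14 - 12.87
pOH = 1.13

1.13


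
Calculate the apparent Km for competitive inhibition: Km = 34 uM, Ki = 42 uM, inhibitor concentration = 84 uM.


Km_app = Km * (1 + [I]/Ki)
Km_app = 34 * (1 + 84/42)
Km_app = 102.0 uM

102.0 uM


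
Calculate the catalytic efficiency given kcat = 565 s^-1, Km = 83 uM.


Catalytic efficiency = kcat / Km
= 565 / 83
= 6.8072 uM^-1*s^-1

6.8072 uM^-1*s^-1


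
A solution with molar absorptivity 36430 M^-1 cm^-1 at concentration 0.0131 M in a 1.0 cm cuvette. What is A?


A = epsilon * c * l
A = 36430 * 0.0131 * 1.0
A = 477.233

477.233


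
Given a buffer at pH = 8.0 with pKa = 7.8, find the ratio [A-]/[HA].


[A-]/[HA] = 10^(pH - pKa)
= 10^(8.0 - 7.8)
= 1.5849

1.5849


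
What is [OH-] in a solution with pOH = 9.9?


[OH-] = 10^(-pOH)
[OH-] = 10^(-9.9)
[OH-] = 1.259e-10 M

1.259e-10 M


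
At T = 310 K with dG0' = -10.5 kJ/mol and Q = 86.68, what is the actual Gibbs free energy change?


dG = dG0' + RT * ln(Q) / 1000
dG = -10.5 + 8.314 * 310 * ln(86.68) / 1000
dG = 1.0007 kJ/mol

1.0007 kJ/mol


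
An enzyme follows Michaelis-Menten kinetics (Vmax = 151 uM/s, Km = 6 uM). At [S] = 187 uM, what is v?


v = Vmax * [S] / (Km + [S])
v = 151 * 187 / (6 + 187)
v = 146.3057 uM/s

146.3057 uM/s


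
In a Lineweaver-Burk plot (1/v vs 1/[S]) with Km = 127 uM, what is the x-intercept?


x-intercept = -1/Km
= -1/127
= -0.0079 1/uM

-0.0079 1/uM


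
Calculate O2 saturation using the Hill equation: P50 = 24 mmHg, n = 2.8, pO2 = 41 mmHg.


Y = pO2^n / (P50^n + pO2^n)
Y = 41^2.8 / (24^2.8 + 41^2.8)
Y = 81.75%

81.75%


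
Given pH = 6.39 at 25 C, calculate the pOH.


pOH = 14 - pH
pOH = 14 - 6.39
pOH = 7.61

7.61


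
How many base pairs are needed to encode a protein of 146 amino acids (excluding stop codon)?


Each amino acid = 1 codon = 3 bp
bp = 146 * 3 = 438 bp

438 bp


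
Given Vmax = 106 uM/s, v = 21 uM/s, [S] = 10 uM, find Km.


Km = [S] * (Vmax - v) / v
Km = 10 * (106 - 21) / 21
Km = 40.4762 uM

40.4762 uM


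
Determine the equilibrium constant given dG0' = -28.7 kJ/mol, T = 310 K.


Keq = exp(-dG0 * 1000 / (R * T))
Keq = exp(-(-28.7) * 1000 / (8.314 * 310))
Keq = 68563.2398

68563.2398


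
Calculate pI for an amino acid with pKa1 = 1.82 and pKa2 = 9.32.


pI = (pKa1 + pKa2) / 2
pI = (1.82 + 9.32) / 2
pI = 5.57

5.57


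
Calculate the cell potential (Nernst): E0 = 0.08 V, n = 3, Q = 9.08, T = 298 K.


E = E0 - (RT/nF) * ln(Q)
E = 0.08 - (8.314 * 298 / (3 * 96485)) * ln(9.08)
E = 0.0611 V

0.0611 V


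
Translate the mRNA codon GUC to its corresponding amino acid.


Standard genetic code lookup.
Codon GUC -> Val

Val


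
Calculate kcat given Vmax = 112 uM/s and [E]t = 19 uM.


kcat = Vmax / [E]t
kcat = 112 / 19
kcat = 5.8947 s^-1

5.8947 s^-1


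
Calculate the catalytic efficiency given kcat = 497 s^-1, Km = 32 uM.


Catalytic efficiency = kcat / Km
= 497 / 32
= 15.5312 uM^-1*s^-1

15.5312 uM^-1*s^-1


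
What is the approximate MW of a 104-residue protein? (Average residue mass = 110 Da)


MW = n_residues * 110 Da
MW = 104 * 110
MW = 11440 Da

11440 Da


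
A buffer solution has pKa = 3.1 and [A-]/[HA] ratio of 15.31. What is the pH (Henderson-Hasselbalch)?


pH = pKa + log10([A-]/[HA])
pH = 3.1 + log10(15.31)
pH = 4.285

4.285


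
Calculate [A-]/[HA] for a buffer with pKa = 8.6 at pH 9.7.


[A-]/[HA] = 10^(pH - pKa)
= 10^(9.7 - 8.6)
= 12.5893

12.5893


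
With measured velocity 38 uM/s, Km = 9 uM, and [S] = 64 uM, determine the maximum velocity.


Vmax = v * (Km + [S]) / [S]
Vmax = 38 * (9 + 64) / 64
Vmax = 43.3438 uM/s

43.3438 uM/s


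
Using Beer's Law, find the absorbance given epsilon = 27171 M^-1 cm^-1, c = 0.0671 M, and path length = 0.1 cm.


A = epsilon * c * l
A = 27171 * 0.0671 * 0.1
A = 182.3174

182.3174


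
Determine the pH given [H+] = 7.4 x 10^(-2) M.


pH = -log10([H+])
pH = -log10(7.4 x 10^(-2))
pH = 1.1308

1.1308


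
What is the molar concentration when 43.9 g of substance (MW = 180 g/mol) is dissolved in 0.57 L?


C = (mass / MW) / volume
C = (43.9 / 180) / 0.57
C = 0.4279 M

0.4279 M


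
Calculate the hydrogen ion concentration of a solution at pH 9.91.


[H+] = 10^(-pH)
[H+] = 10^(-9.91)
[H+] = 1.230e-10 M

1.230e-10 M


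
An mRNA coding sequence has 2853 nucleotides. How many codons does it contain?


codons = nucleotides / 3
codons = 2853 / 3 = 951

951


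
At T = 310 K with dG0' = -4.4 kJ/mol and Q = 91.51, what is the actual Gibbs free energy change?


dG = dG0' + RT * ln(Q) / 1000
dG = -4.4 + 8.314 * 310 * ln(91.51) / 1000
dG = 7.2404 kJ/mol

7.2404 kJ/mol


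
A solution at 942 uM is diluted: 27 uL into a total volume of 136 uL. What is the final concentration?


C2 = C1 * V1 / V2
C2 = 942 * 27 / 136
C2 = 187.0147 uM

187.0147 uM


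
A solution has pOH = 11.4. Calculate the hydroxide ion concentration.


[OH-] = 10^(-pOH)
[OH-] = 10^(-11.4)
[OH-] = 3.981e-12 M

3.981e-12 M


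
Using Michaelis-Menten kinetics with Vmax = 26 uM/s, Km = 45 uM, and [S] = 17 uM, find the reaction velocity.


v = Vmax * [S] / (Km + [S])
v = 26 * 17 / (45 + 17)
v = 7.129 uM/s

7.129 uM/s


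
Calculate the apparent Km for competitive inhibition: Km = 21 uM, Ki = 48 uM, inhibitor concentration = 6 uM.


Km_app = Km * (1 + [I]/Ki)
Km_app = 21 * (1 + 6/48)
Km_app = 23.625 uM

23.625 uM


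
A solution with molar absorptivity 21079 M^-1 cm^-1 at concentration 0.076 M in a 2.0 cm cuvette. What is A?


A = epsilon * c * l
A = 21079 * 0.076 * 2.0
A = 3204.008

3204.008


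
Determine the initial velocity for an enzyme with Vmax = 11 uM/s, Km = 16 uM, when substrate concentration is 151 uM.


v = Vmax * [S] / (Km + [S])
v = 11 * 151 / (16 + 151)
v = 9.9461 uM/s

9.9461 uM/s


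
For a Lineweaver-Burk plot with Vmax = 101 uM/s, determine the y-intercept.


y-intercept = 1/Vmax
= 1/101
= 0.0099 s/uM

0.0099 s/uM


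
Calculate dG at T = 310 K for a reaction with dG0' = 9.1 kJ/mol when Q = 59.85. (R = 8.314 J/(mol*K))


dG = dG0' + RT * ln(Q) / 1000
dG = 9.1 + 8.314 * 310 * ln(59.85) / 1000
dG = 19.6461 kJ/mol

19.6461 kJ/mol


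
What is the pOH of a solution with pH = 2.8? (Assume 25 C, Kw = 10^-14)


pOH = 14 - pH
pOH = 14 - 2.8
pOH = 11.2

11.2


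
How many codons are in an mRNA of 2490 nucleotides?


codons = nucleotides / 3
codons = 2490 / 3 = 830

830


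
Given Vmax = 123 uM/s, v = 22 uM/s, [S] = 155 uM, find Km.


Km = [S] * (Vmax - v) / v
Km = 155 * (123 - 22) / 22
Km = 711.5909 uM

711.5909 uM


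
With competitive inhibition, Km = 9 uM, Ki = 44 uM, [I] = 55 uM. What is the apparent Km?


Km_app = Km * (1 + [I]/Ki)
Km_app = 9 * (1 + 55/44)
Km_app = 20.25 uM

20.25 uM


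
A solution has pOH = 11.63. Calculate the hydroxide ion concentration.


[OH-] = 10^(-pOH)
[OH-] = 10^(-11.63)
[OH-] = 2.344e-12 M

2.344e-12 M


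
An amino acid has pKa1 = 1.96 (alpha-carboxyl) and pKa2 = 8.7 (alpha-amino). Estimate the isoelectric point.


pI = (pKa1 + pKa2) / 2
pI = (1.96 + 8.7) / 2
pI = 5.33

5.33


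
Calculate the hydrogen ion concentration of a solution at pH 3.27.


[H+] = 10^(-pH)
[H+] = 10^(-3.27)
[H+] = 5.370e-04 M

5.370e-04 M


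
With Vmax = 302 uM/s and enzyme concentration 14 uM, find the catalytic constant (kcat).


kcat = Vmax / [E]t
kcat = 302 / 14
kcat = 21.5714 s^-1

21.5714 s^-1


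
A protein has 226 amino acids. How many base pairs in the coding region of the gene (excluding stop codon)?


Each amino acid = 1 codon = 3 bp
bp = 226 * 3 = 678 bp

678 bp


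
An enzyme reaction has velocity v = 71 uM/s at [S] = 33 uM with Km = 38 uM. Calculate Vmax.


Vmax = v * (Km + [S]) / [S]
Vmax = 71 * (38 + 33) / 33
Vmax = 152.7576 uM/s

152.7576 uM/s


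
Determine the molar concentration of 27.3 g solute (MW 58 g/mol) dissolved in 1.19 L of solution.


C = (mass / MW) / volume
C = (27.3 / 58) / 1.19
C = 0.3955 M

0.3955 M


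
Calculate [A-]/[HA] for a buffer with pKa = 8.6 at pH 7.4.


[A-]/[HA] = 10^(pH - pKa)
= 10^(7.4 - 8.6)
= 0.0631

0.0631


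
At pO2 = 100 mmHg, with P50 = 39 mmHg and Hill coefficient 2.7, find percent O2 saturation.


Y = pO2^n / (P50^n + pO2^n)
Y = 100^2.7 / (39^2.7 + 100^2.7)
Y = 92.71%

92.71%


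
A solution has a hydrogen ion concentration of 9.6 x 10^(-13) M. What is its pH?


pH = -log10([H+])
pH = -log10(9.6 x 10^(-13))
pH = 12.0177

12.0177


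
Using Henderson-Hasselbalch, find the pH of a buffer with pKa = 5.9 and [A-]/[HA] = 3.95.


pH = pKa + log10([A-]/[HA])
pH = 5.9 + log10(3.95)
pH = 6.4966

6.4966


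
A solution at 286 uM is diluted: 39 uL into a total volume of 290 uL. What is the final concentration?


C2 = C1 * V1 / V2
C2 = 286 * 39 / 290
C2 = 38.4621 uM

38.4621 uM


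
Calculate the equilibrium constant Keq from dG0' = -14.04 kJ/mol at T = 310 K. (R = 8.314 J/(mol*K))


Keq = exp(-dG0 * 1000 / (R * T))
Keq = exp(-(-14.04) * 1000 / (8.314 * 310))
Keq = 232.1716

232.1716


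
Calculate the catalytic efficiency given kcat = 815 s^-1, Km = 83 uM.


Catalytic efficiency = kcat / Km
= 815 / 83
= 9.8193 uM^-1*s^-1

9.8193 uM^-1*s^-1


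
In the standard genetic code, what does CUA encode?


Standard genetic code lookup.
Codon CUA -> Leu

Leu


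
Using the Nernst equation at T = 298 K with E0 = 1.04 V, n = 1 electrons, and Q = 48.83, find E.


E = E0 - (RT/nF) * ln(Q)
E = 1.04 - (8.314 * 298 / (1 * 96485)) * ln(48.83)
E = 0.9402 V

0.9402 V


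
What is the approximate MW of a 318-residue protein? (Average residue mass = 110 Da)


MW = n_residues * 110 Da
MW = 318 * 110
MW = 34980 Da

34980 Da


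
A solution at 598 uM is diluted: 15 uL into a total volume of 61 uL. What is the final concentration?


C2 = C1 * V1 / V2
C2 = 598 * 15 / 61
C2 = 147.0492 uM

147.0492 uM


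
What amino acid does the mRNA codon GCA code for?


Standard genetic code lookup.
Codon GCA -> Ala

Ala


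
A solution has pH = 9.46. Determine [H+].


[H+] = 10^(-pH)
[H+] = 10^(-9.46)
[H+] = 3.467e-10 M

3.467e-10 M


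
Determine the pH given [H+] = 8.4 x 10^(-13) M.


pH = -log10([H+])
pH = -log10(8.4 x 10^(-13))
pH = 12.0757

12.0757


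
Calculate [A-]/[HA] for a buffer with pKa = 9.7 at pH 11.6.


[A-]/[HA] = 10^(pH - pKa)
= 10^(11.6 - 9.7)
= 79.4328

79.4328


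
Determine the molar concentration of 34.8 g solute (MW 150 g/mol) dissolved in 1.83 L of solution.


C = (mass / MW) / volume
C = (34.8 / 150) / 1.83
C = 0.1268 M

0.1268 M


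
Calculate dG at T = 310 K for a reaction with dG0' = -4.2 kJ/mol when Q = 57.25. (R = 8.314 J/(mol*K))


dG = dG0' + RT * ln(Q) / 1000
dG = -4.2 + 8.314 * 310 * ln(57.25) / 1000
dG = 6.2316 kJ/mol

6.2316 kJ/mol


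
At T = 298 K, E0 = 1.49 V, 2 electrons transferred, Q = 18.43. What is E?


E = E0 - (RT/nF) * ln(Q)
E = 1.49 - (8.314 * 298 / (2 * 96485)) * ln(18.43)
E = 1.4526 V

1.4526 V


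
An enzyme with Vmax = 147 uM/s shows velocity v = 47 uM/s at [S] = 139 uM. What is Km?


Km = [S] * (Vmax - v) / v
Km = 139 * (147 - 47) / 47
Km = 295.7447 uM

295.7447 uM


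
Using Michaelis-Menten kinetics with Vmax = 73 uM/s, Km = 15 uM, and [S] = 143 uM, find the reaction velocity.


v = Vmax * [S] / (Km + [S])
v = 73 * 143 / (15 + 143)
v = 66.0696 uM/s

66.0696 uM/s


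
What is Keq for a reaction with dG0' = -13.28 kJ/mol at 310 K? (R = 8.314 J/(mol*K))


Keq = exp(-dG0 * 1000 / (R * T))
Keq = exp(-(-13.28) * 1000 / (8.314 * 310))
Keq = 172.8803

172.8803


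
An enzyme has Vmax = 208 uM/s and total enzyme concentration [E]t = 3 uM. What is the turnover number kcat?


kcat = Vmax / [E]t
kcat = 208 / 3
kcat = 69.3333 s^-1

69.3333 s^-1


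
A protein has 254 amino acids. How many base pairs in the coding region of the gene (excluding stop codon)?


Each amino acid = 1 codon = 3 bp
bp = 254 * 3 = 762 bp

762 bp


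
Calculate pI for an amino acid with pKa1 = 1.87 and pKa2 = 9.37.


pI = (pKa1 + pKa2) / 2
pI = (1.87 + 9.37) / 2
pI = 5.62

5.62


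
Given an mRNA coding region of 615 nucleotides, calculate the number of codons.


codons = nucleotides / 3
codons = 615 / 3 = 205

205


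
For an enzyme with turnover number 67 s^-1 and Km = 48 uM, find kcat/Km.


Catalytic efficiency = kcat / Km
= 67 / 48
= 1.3958 uM^-1*s^-1

1.3958 uM^-1*s^-1


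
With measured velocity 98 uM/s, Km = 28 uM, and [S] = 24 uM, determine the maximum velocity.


Vmax = v * (Km + [S]) / [S]
Vmax = 98 * (28 + 24) / 24
Vmax = 212.3333 uM/s

212.3333 uM/s


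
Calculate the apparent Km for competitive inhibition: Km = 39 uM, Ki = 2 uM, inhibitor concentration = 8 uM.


Km_app = Km * (1 + [I]/Ki)
Km_app = 39 * (1 + 8/2)
Km_app = 195.0 uM

195.0 uM


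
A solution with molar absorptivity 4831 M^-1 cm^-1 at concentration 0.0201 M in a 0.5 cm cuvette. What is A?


A = epsilon * c * l
A = 4831 * 0.0201 * 0.5
A = 48.5515

48.5515


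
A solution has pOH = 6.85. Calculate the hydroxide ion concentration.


[OH-] = 10^(-pOH)
[OH-] = 10^(-6.85)
[OH-] = 1.413e-07 M

1.413e-07 M


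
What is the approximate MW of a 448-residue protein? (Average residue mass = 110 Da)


MW = n_residues * 110 Da
MW = 448 * 110
MW = 49280 Da

49280 Da


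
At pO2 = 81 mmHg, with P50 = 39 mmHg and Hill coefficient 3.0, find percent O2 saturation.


Y = pO2^n / (P50^n + pO2^n)
Y = 81^3.0 / (39^3.0 + 81^3.0)
Y = 89.96%

89.96%


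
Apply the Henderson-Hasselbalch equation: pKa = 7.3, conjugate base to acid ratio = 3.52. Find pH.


pH = pKa + log10([A-]/[HA])
pH = 7.3 + log10(3.52)
pH = 7.8465

7.8465


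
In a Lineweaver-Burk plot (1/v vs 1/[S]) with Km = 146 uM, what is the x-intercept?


x-intercept = -1/Km
= -1/146
= -0.0068 1/uM

-0.0068 1/uM


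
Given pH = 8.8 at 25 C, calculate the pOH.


pOH = 14 - pH
pOH = 14 - 8.8
pOH = 5.2

5.2


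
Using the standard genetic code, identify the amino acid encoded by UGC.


Standard genetic code lookup.
Codon UGC -> Cys

Cys


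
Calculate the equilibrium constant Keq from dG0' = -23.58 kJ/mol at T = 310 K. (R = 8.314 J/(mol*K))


Keq = exp(-dG0 * 1000 / (R * T))
Keq = exp(-(-23.58) * 1000 / (8.314 * 310))
Keq = 9404.7254

9404.7254


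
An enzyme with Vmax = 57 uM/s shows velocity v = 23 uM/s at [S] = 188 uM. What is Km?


Km = [S] * (Vmax - v) / v
Km = 188 * (57 - 23) / 23
Km = 277.913 uM

277.913 uM


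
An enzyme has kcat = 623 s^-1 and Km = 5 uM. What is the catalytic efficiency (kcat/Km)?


Catalytic efficiency = kcat / Km
= 623 / 5
= 124.6 uM^-1*s^-1

124.6 uM^-1*s^-1


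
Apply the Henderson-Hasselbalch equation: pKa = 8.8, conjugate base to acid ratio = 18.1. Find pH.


pH = pKa + log10([A-]/[HA])
pH = 8.8 + log10(18.1)
pH = 10.0577

10.0577


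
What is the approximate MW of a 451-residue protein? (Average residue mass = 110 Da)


MW = n_residues * 110 Da
MW = 451 * 110
MW = 49610 Da

49610 Da


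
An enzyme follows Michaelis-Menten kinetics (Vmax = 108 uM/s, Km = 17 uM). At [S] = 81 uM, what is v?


v = Vmax * [S] / (Km + [S])
v = 108 * 81 / (17 + 81)
v = 89.2653 uM/s

89.2653 uM/s


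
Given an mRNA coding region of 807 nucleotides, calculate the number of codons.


codons = nucleotides / 3
codons = 807 / 3 = 269

269


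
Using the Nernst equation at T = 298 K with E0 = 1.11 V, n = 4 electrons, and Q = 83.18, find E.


E = E0 - (RT/nF) * ln(Q)
E = 1.11 - (8.314 * 298 / (4 * 96485)) * ln(83.18)
E = 1.0816 V

1.0816 V


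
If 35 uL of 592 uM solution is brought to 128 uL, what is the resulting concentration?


C2 = C1 * V1 / V2
C2 = 592 * 35 / 128
C2 = 161.875 uM

161.875 uM


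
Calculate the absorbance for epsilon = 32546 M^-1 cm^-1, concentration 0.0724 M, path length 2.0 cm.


A = epsilon * c * l
A = 32546 * 0.0724 * 2.0
A = 4712.6608

4712.6608


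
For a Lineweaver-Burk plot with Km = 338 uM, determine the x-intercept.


x-intercept = -1/Km
= -1/338
= -0.003 1/uM

-0.003 1/uM


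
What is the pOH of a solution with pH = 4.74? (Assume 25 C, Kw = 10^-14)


pOH = 14 - pH
pOH = 14 - 4.74
pOH = 9.26

9.26


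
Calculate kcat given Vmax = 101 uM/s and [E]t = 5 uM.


kcat = Vmax / [E]t
kcat = 101 / 5
kcat = 20.2 s^-1

20.2 s^-1


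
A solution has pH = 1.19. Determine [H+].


[H+] = 10^(-pH)
[H+] = 10^(-1.19)
[H+] = 0.0646 M

0.0646 M


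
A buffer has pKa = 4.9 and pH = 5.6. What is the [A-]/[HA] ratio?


[A-]/[HA] = 10^(pH - pKa)
= 10^(5.6 - 4.9)
= 5.0119

5.0119


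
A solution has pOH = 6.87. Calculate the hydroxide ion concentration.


[OH-] = 10^(-pOH)
[OH-] = 10^(-6.87)
[OH-] = 1.349e-07 M

1.349e-07 M


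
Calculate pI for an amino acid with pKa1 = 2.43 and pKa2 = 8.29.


pI = (pKa1 + pKa2) / 2
pI = (2.43 + 8.29) / 2
pI = 5.36

5.36


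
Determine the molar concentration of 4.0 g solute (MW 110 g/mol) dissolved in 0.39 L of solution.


C = (mass / MW) / volume
C = (4.0 / 110) / 0.39
C = 0.0932 M

0.0932 M


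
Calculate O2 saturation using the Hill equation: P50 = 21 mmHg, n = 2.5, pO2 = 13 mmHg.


Y = pO2^n / (P50^n + pO2^n)
Y = 13^2.5 / (21^2.5 + 13^2.5)
Y = 23.17%

23.17%


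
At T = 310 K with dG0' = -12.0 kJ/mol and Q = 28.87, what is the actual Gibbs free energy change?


dG = dG0' + RT * ln(Q) / 1000
dG = -12.0 + 8.314 * 310 * ln(28.87) / 1000
dG = -3.3329 kJ/mol

-3.3329 kJ/mol


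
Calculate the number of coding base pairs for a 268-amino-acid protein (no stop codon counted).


Each amino acid = 1 codon = 3 bp
bp = 268 * 3 = 804 bp

804 bp


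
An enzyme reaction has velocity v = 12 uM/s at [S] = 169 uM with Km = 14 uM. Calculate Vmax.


Vmax = v * (Km + [S]) / [S]
Vmax = 12 * (14 + 169) / 169
Vmax = 12.9941 uM/s

12.9941 uM/s


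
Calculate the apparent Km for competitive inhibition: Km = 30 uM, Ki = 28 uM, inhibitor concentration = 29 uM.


Km_app = Km * (1 + [I]/Ki)
Km_app = 30 * (1 + 29/28)
Km_app = 61.0714 uM

61.0714 uM


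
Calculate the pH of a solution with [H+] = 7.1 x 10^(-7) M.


pH = -log10([H+])
pH = -log10(7.1 x 10^(-7))
pH = 6.1487

6.1487


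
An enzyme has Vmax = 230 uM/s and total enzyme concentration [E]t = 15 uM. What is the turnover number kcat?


kcat = Vmax / [E]t
kcat = 230 / 15
kcat = 15.3333 s^-1

15.3333 s^-1


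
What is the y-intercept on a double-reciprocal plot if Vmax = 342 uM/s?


y-intercept = 1/Vmax
= 1/342
= 0.0029 s/uM

0.0029 s/uM


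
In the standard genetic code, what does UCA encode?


Standard genetic code lookup.
Codon UCA -> Ser

Ser


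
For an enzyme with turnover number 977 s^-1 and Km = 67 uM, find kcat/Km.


Catalytic efficiency = kcat / Km
= 977 / 67
= 14.5821 uM^-1*s^-1

14.5821 uM^-1*s^-1


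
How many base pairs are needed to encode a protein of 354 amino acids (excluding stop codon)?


Each amino acid = 1 codon = 3 bp
bp = 354 * 3 = 1062 bp

1062 bp


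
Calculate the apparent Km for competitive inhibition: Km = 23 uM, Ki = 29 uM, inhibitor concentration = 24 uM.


Km_app = Km * (1 + [I]/Ki)
Km_app = 23 * (1 + 24/29)
Km_app = 42.0345 uM

42.0345 uM


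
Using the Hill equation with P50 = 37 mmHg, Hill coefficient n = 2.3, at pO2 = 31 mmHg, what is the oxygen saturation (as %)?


Y = pO2^n / (P50^n + pO2^n)
Y = 31^2.3 / (37^2.3 + 31^2.3)
Y = 39.96%

39.96%


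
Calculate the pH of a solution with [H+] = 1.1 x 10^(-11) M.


pH = -log10([H+])
pH = -log10(1.1 x 10^(-11))
pH = 10.9586

10.9586


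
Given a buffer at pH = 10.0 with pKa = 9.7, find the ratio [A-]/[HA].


[A-]/[HA] = 10^(pH - pKa)
= 10^(10.0 - 9.7)
= 1.9953

1.9953


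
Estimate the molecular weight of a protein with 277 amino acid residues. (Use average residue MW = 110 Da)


MW = n_residues * 110 Da
MW = 277 * 110
MW = 30470 Da

30470 Da


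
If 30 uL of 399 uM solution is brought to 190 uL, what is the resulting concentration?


C2 = C1 * V1 / V2
C2 = 399 * 30 / 190
C2 = 63.0 uM

63.0 uM


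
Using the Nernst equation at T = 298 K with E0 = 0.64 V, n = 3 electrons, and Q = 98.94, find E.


E = E0 - (RT/nF) * ln(Q)
E = 0.64 - (8.314 * 298 / (3 * 96485)) * ln(98.94)
E = 0.6007 V

0.6007 V


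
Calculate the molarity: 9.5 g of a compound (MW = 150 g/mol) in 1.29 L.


C = (mass / MW) / volume
C = (9.5 / 150) / 1.29
C = 0.0491 M

0.0491 M


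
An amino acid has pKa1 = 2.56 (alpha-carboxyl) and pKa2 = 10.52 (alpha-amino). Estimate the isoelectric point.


pI = (pKa1 + pKa2) / 2
pI = (2.56 + 10.52) / 2
pI = 6.54

6.54


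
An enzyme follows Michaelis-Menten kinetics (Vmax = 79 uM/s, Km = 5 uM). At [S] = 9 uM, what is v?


v = Vmax * [S] / (Km + [S])
v = 79 * 9 / (5 + 9)
v = 50.7857 uM/s

50.7857 uM/s


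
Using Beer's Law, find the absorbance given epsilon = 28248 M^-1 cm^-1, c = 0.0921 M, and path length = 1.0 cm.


A = epsilon * c * l
A = 28248 * 0.0921 * 1.0
A = 2601.6408

2601.6408


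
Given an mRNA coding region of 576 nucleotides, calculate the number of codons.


codons = nucleotides / 3
codons = 576 / 3 = 192

192


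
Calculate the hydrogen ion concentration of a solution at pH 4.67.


[H+] = 10^(-pH)
[H+] = 10^(-4.67)
[H+] = 2.138e-05 M

2.138e-05 M


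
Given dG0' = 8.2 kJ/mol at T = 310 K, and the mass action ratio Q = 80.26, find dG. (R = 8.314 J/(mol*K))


dG = dG0' + RT * ln(Q) / 1000
dG = 8.2 + 8.314 * 310 * ln(80.26) / 1000
dG = 19.5023 kJ/mol

19.5023 kJ/mol


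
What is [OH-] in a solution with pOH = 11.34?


[OH-] = 10^(-pOH)
[OH-] = 10^(-11.34)
[OH-] = 4.571e-12 M

4.571e-12 M


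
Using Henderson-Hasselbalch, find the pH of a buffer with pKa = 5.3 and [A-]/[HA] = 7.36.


pH = pKa + log10([A-]/[HA])
pH = 5.3 + log10(7.36)
pH = 6.1669

6.1669


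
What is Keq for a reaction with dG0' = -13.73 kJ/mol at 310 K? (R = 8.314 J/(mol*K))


Keq = exp(-dG0 * 1000 / (R * T))
Keq = exp(-(-13.73) * 1000 / (8.314 * 310))
Keq = 205.8603

205.8603


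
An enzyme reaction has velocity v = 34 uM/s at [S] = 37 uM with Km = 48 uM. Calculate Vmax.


Vmax = v * (Km + [S]) / [S]
Vmax = 34 * (48 + 37) / 37
Vmax = 78.1081 uM/s

78.1081 uM/s


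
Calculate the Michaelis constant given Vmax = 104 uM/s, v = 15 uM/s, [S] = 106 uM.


Km = [S] * (Vmax - v) / v
Km = 106 * (104 - 15) / 15
Km = 628.9333 uM

628.9333 uM


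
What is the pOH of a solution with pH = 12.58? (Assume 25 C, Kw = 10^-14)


pOH = 14 - pH
pOH = 14 - 12.58
pOH = 1.42

1.42


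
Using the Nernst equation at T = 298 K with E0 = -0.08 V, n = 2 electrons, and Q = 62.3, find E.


E = E0 - (RT/nF) * ln(Q)
E = -0.08 - (8.314 * 298 / (2 * 96485)) * ln(62.3)
E = -0.1331 V

-0.1331 V


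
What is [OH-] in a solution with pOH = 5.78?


[OH-] = 10^(-pOH)
[OH-] = 10^(-5.78)
[OH-] = 1.660e-06 M

1.660e-06 M


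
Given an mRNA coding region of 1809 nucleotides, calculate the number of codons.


codons = nucleotides / 3
codons = 1809 / 3 = 603

603


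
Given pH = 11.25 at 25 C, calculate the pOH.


pOH = 14 - pH
pOH = 14 - 11.25
pOH = 2.75

2.75


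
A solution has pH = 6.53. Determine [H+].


[H+] = 10^(-pH)
[H+] = 10^(-6.53)
[H+] = 2.951e-07 M

2.951e-07 M


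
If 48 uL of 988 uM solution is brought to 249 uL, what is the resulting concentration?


C2 = C1 * V1 / V2
C2 = 988 * 48 / 249
C2 = 190.4578 uM

190.4578 uM


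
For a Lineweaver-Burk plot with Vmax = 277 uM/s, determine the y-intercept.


y-intercept = 1/Vmax
= 1/277
= 0.0036 s/uM

0.0036 s/uM


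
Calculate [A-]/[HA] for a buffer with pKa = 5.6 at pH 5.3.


[A-]/[HA] = 10^(pH - pKa)
= 10^(5.3 - 5.6)
= 0.5012

0.5012


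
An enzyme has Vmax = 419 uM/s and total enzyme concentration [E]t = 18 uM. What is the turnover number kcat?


kcat = Vmax / [E]t
kcat = 419 / 18
kcat = 23.2778 s^-1

23.2778 s^-1


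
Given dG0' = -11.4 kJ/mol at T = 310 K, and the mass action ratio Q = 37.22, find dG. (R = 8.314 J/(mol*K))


dG = dG0' + RT * ln(Q) / 1000
dG = -11.4 + 8.314 * 310 * ln(37.22) / 1000
dG = -2.0782 kJ/mol

-2.0782 kJ/mol


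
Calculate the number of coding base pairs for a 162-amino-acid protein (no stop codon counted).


Each amino acid = 1 codon = 3 bp
bp = 162 * 3 = 486 bp

486 bp


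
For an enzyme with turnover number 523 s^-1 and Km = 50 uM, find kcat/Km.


Catalytic efficiency = kcat / Km
= 523 / 50
= 10.46 uM^-1*s^-1

10.46 uM^-1*s^-1


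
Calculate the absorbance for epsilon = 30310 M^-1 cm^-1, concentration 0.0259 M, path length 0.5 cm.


A = epsilon * c * l
A = 30310 * 0.0259 * 0.5
A = 392.5145

392.5145


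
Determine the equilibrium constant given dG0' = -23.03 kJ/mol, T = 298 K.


Keq = exp(-dG0 * 1000 / (R * T))
Keq = exp(-(-23.03) * 1000 / (8.314 * 298))
Keq = 10887.7198

10887.7198


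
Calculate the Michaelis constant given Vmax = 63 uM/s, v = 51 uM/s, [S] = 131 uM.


Km = [S] * (Vmax - v) / v
Km = 131 * (63 - 51) / 51
Km = 30.8235 uM

30.8235 uM


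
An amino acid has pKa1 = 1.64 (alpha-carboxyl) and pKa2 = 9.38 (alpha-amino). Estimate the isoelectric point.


pI = (pKa1 + pKa2) / 2
pI = (1.64 + 9.38) / 2
pI = 5.51

5.51


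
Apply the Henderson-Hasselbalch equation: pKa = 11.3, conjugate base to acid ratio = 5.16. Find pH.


pH = pKa + log10([A-]/[HA])
pH = 11.3 + log10(5.16)
pH = 12.0126

12.0126


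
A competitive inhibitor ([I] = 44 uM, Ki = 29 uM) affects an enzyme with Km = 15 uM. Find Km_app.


Km_app = Km * (1 + [I]/Ki)
Km_app = 15 * (1 + 44/29)
Km_app = 37.7586 uM

37.7586 uM


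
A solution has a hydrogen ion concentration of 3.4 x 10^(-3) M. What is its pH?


pH = -log10([H+])
pH = -log10(3.4 x 10^(-3))
pH = 2.4685

2.4685


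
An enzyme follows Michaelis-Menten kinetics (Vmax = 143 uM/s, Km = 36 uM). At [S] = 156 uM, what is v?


v = Vmax * [S] / (Km + [S])
v = 143 * 156 / (36 + 156)
v = 116.1875 uM/s

116.1875 uM/s


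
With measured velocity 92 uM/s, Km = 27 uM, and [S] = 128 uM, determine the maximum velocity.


Vmax = v * (Km + [S]) / [S]
Vmax = 92 * (27 + 128) / 128
Vmax = 111.4062 uM/s

111.4062 uM/s


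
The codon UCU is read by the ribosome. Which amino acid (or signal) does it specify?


Standard genetic code lookup.
Codon UCU -> Ser

Ser


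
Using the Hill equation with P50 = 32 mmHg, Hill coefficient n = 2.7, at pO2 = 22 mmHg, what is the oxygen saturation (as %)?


Y = pO2^n / (P50^n + pO2^n)
Y = 22^2.7 / (32^2.7 + 22^2.7)
Y = 26.67%

26.67%


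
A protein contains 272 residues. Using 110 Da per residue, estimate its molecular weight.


MW = n_residues * 110 Da
MW = 272 * 110
MW = 29920 Da

29920 Da


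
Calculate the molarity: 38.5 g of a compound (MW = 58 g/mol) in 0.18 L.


C = (mass / MW) / volume
C = (38.5 / 58) / 0.18
C = 3.6877 M

3.6877 M


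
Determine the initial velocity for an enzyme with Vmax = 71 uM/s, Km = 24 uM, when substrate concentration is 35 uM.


v = Vmax * [S] / (Km + [S])
v = 71 * 35 / (24 + 35)
v = 42.1186 uM/s

42.1186 uM/s


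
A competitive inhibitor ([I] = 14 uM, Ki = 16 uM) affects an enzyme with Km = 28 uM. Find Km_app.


Km_app = Km * (1 + [I]/Ki)
Km_app = 28 * (1 + 14/16)
Km_app = 52.5 uM

52.5 uM


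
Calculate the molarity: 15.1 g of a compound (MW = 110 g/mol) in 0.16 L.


C = (mass / MW) / volume
C = (15.1 / 110) / 0.16
C = 0.858 M

0.858 M


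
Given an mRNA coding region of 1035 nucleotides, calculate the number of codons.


codons = nucleotides / 3
codons = 1035 / 3 = 345

345


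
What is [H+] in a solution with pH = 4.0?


[H+] = 10^(-pH)
[H+] = 10^(-4.0)
[H+] = 1.000e-04 M

1.000e-04 M


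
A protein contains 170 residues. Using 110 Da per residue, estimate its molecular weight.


MW = n_residues * 110 Da
MW = 170 * 110
MW = 18700 Da

18700 Da


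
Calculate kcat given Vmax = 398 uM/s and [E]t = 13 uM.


kcat = Vmax / [E]t
kcat = 398 / 13
kcat = 30.6154 s^-1

30.6154 s^-1


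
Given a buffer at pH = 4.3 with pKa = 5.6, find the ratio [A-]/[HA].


[A-]/[HA] = 10^(pH - pKa)
= 10^(4.3 - 5.6)
= 0.0501

0.0501


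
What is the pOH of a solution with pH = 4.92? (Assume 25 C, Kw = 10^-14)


pOH = 14 - pH
pOH = 14 - 4.92
pOH = 9.08

9.08


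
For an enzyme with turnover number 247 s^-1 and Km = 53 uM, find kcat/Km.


Catalytic efficiency = kcat / Km
= 247 / 53
= 4.6604 uM^-1*s^-1

4.6604 uM^-1*s^-1


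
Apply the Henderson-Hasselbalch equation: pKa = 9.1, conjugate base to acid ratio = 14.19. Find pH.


pH = pKa + log10([A-]/[HA])
pH = 9.1 + log10(14.19)
pH = 10.252

10.252


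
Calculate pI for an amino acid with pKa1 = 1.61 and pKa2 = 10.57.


pI = (pKa1 + pKa2) / 2
pI = (1.61 + 10.57) / 2
pI = 6.09

6.09


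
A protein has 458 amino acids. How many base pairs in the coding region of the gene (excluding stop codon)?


Each amino acid = 1 codon = 3 bp
bp = 458 * 3 = 1374 bp

1374 bp


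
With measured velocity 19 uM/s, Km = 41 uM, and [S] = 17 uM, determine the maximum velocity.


Vmax = v * (Km + [S]) / [S]
Vmax = 19 * (41 + 17) / 17
Vmax = 64.8235 uM/s

64.8235 uM/s


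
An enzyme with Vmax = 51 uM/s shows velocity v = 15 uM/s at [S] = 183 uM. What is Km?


Km = [S] * (Vmax - v) / v
Km = 183 * (51 - 15) / 15
Km = 439.2 uM

439.2 uM


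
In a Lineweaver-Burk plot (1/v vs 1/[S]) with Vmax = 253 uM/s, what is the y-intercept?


y-intercept = 1/Vmax
= 1/253
= 0.004 s/uM

0.004 s/uM


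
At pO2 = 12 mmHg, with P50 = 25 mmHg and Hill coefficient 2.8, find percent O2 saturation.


Y = pO2^n / (P50^n + pO2^n)
Y = 12^2.8 / (25^2.8 + 12^2.8)
Y = 11.35%

11.35%


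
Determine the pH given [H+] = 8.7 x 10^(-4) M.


pH = -log10([H+])
pH = -log10(8.7 x 10^(-4))
pH = 3.0605

3.0605


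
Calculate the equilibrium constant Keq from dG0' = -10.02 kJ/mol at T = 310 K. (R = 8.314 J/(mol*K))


Keq = exp(-dG0 * 1000 / (R * T))
Keq = exp(-(-10.02) * 1000 / (8.314 * 310))
Keq = 48.7999

48.7999


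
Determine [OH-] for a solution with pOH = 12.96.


[OH-] = 10^(-pOH)
[OH-] = 10^(-12.96)
[OH-] = 1.096e-13 M

1.096e-13 M


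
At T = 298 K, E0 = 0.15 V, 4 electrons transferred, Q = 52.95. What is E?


E = E0 - (RT/nF) * ln(Q)
E = 0.15 - (8.314 * 298 / (4 * 96485)) * ln(52.95)
E = 0.1245 V

0.1245 V


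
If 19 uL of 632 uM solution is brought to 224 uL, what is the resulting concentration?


C2 = C1 * V1 / V2
C2 = 632 * 19 / 224
C2 = 53.6071 uM

53.6071 uM


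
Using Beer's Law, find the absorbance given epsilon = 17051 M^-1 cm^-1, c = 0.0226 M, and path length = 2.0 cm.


A = epsilon * c * l
A = 17051 * 0.0226 * 2.0
A = 770.7052

770.7052


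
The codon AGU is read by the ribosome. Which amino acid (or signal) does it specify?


Standard genetic code lookup.
Codon AGU -> Ser

Ser
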